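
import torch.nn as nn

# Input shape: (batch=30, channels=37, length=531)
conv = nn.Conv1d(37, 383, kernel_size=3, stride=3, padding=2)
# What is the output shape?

Input shape: (30, 37, 531)
Output shape: (30, 383, 178)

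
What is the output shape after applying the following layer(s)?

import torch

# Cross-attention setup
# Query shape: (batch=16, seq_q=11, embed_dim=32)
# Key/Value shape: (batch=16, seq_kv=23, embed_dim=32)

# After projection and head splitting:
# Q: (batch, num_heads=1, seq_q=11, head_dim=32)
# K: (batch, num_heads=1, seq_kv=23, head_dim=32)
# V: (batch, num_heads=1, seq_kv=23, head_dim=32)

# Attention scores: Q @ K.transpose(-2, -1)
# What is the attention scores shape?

Input shape: (16, 11, 32)
Output shape: (16, 1, 11, 23)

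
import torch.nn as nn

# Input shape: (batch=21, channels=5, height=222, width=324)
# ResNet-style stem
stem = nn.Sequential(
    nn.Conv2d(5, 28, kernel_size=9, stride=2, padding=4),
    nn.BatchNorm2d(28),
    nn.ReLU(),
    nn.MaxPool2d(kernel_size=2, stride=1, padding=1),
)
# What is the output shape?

Input shape: (21, 5, 222, 324)
  -> after Conv2d 9x9 stride=2: (21, 28, 111, 162)
Output shape: (21, 28, 112, 163)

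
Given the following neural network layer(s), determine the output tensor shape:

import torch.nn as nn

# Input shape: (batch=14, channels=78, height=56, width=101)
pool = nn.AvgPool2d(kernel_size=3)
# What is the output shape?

Input shape: (14, 78, 56, 101)
Output shape: (14, 78, 18, 33)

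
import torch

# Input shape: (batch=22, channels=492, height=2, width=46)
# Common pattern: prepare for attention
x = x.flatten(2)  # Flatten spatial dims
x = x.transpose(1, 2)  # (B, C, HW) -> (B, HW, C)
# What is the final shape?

Input shape: (22, 492, 2, 46)
  -> after flatten(2): (22, 492, 92)
Output shape: (22, 92, 492)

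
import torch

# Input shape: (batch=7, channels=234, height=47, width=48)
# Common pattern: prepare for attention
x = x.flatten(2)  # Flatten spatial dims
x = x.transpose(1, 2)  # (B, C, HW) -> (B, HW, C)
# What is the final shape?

Input shape: (7, 234, 47, 48)
  -> after flatten(2): (7, 234, 2256)
Output shape: (7, 2256, 234)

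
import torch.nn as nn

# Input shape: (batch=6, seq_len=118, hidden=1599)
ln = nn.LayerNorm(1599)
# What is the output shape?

Input shape: (6, 118, 1599)
Output shape: (6, 118, 1599)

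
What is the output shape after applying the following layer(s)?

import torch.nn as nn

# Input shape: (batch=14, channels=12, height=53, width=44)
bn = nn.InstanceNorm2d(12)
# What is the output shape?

Input shape: (14, 12, 53, 44)
Output shape: (14, 12, 53, 44)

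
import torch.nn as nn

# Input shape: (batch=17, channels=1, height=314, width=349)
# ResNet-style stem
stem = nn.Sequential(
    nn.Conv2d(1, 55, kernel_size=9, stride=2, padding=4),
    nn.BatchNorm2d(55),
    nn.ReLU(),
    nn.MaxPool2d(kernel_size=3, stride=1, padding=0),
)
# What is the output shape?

Input shape: (17, 1, 314, 349)
  -> after Conv2d 9x9 stride=2: (17, 55, 157, 175)
Output shape: (17, 55, 155, 173)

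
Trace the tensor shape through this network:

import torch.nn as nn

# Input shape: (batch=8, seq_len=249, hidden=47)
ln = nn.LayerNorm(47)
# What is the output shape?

Input shape: (8, 249, 47)
Output shape: (8, 249, 47)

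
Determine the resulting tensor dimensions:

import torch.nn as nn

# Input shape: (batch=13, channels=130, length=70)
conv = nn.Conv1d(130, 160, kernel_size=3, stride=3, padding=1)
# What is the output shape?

Input shape: (13, 130, 70)
Output shape: (13, 160, 24)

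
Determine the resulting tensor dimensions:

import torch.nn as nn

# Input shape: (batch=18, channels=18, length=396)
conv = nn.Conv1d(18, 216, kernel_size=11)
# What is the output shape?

Input shape: (18, 18, 396)
Output shape: (18, 216, 386)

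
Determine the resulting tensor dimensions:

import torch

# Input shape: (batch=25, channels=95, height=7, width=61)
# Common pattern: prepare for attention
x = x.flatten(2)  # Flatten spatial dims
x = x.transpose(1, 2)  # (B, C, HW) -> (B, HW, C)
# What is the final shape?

Input shape: (25, 95, 7, 61)
  -> after flatten(2): (25, 95, 427)
Output shape: (25, 427, 95)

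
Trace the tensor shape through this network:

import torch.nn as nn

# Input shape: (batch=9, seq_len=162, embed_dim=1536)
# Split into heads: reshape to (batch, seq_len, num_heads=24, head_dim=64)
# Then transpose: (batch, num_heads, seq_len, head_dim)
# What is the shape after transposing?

Input shape: (9, 162, 1536)
  -> after reshape: (9, 162, 24, 64)
Output shape: (9, 24, 162, 64)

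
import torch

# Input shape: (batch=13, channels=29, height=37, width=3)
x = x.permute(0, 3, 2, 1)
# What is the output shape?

Input shape: (13, 29, 37, 3)
Output shape: (13, 3, 37, 29)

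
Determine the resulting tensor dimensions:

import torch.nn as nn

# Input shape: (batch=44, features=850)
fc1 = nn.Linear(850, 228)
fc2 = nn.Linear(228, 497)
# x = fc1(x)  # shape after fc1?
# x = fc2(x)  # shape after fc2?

Input shape: (44, 850)
  -> after fc1: (44, 228)
Output shape: (44, 497)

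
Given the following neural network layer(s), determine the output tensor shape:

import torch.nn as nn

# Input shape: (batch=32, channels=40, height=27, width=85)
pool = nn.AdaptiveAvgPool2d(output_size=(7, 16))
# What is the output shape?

Input shape: (32, 40, 27, 85)
Output shape: (32, 40, 7, 16)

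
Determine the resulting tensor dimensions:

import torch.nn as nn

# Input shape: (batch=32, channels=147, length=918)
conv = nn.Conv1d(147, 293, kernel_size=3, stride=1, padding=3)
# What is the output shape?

Input shape: (32, 147, 918)
Output shape: (32, 293, 922)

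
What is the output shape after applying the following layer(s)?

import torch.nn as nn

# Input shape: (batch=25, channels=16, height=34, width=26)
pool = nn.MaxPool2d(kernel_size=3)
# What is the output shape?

Input shape: (25, 16, 34, 26)
Output shape: (25, 16, 11, 8)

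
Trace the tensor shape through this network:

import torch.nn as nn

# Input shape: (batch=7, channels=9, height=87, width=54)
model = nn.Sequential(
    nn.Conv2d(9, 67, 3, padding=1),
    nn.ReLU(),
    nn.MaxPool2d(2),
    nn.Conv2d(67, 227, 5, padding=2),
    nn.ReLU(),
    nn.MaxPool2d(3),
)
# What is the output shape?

Input shape: (7, 9, 87, 54)
  -> after first Conv2d: (7, 67, 87, 54)
  -> after first MaxPool2d: (7, 67, 43, 27)
  -> after second Conv2d: (7, 227, 43, 27)
Output shape: (7, 227, 14, 9)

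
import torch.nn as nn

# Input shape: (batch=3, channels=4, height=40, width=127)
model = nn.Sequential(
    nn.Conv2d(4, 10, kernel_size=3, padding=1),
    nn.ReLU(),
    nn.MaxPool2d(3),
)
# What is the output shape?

Input shape: (3, 4, 40, 127)
  -> after Conv2d: (3, 10, 40, 127)
  -> after ReLU: (3, 10, 40, 127)
Output shape: (3, 10, 13, 42)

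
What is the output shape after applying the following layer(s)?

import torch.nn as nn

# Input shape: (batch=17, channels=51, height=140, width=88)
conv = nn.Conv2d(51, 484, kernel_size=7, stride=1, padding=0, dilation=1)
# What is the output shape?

Input shape: (17, 51, 140, 88)
Output shape: (17, 484, 134, 82)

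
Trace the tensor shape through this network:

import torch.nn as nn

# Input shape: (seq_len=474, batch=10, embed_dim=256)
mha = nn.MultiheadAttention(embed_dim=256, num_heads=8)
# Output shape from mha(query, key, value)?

Input shape: (474, 10, 256)
Output shape: (474, 10, 256)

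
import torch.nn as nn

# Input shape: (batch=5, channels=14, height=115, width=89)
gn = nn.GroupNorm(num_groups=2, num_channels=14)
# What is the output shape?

Input shape: (5, 14, 115, 89)
Output shape: (5, 14, 115, 89)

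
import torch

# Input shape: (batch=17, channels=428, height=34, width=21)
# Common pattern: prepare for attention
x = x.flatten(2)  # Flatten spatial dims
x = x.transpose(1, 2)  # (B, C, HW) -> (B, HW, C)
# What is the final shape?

Input shape: (17, 428, 34, 21)
  -> after flatten(2): (17, 428, 714)
Output shape: (17, 714, 428)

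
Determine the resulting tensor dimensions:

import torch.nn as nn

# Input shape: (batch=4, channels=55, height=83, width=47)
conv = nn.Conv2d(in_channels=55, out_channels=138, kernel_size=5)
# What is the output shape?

Input shape: (4, 55, 83, 47)
Output shape: (4, 138, 79, 43)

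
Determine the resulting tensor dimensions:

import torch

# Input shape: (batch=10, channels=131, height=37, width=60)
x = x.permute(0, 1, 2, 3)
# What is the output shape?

Input shape: (10, 131, 37, 60)
Output shape: (10, 131, 37, 60)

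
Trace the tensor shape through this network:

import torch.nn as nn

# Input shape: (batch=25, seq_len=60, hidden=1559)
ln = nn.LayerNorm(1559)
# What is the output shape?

Input shape: (25, 60, 1559)
Output shape: (25, 60, 1559)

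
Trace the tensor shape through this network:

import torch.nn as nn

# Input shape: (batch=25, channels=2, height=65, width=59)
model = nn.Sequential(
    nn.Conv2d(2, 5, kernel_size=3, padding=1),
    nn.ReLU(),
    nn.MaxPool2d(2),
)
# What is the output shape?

Input shape: (25, 2, 65, 59)
  -> after Conv2d: (25, 5, 65, 59)
  -> after ReLU: (25, 5, 65, 59)
Output shape: (25, 5, 32, 29)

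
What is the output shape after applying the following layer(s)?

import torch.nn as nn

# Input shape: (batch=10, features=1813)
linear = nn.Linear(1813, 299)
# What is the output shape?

Input shape: (10, 1813)
Output shape: (10, 299)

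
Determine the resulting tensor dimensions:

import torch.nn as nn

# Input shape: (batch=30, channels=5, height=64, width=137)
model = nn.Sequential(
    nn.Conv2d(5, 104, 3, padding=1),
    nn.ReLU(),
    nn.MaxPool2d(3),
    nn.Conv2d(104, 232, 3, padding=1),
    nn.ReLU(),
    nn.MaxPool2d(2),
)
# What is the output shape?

Input shape: (30, 5, 64, 137)
  -> after first Conv2d: (30, 104, 64, 137)
  -> after first MaxPool2d: (30, 104, 21, 45)
  -> after second Conv2d: (30, 232, 21, 45)
Output shape: (30, 232, 10, 22)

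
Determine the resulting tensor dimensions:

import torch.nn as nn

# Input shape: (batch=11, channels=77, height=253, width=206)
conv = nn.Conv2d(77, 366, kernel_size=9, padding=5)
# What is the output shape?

Input shape: (11, 77, 253, 206)
Output shape: (11, 366, 255, 208)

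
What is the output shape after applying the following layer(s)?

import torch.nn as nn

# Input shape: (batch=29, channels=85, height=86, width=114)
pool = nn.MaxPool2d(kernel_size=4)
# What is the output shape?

Input shape: (29, 85, 86, 114)
Output shape: (29, 85, 21, 28)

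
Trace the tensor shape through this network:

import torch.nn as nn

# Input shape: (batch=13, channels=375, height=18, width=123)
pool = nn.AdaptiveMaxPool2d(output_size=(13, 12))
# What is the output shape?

Input shape: (13, 375, 18, 123)
Output shape: (13, 375, 13, 12)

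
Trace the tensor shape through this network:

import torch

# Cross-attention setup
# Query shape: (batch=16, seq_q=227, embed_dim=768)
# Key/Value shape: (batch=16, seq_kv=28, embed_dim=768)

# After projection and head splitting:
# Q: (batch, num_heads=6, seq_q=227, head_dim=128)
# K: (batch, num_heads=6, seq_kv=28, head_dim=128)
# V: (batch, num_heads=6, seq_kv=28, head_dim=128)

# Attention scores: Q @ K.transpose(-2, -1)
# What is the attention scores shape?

Input shape: (16, 227, 768)
Output shape: (16, 6, 227, 28)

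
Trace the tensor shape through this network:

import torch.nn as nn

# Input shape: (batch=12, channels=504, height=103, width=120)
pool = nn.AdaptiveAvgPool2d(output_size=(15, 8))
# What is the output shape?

Input shape: (12, 504, 103, 120)
Output shape: (12, 504, 15, 8)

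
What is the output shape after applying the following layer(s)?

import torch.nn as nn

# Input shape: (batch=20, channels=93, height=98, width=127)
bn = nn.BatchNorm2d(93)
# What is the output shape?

Input shape: (20, 93, 98, 127)
Output shape: (20, 93, 98, 127)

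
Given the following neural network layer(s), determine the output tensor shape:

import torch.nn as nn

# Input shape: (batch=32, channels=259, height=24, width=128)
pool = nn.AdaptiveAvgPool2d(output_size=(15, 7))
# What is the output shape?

Input shape: (32, 259, 24, 128)
Output shape: (32, 259, 15, 7)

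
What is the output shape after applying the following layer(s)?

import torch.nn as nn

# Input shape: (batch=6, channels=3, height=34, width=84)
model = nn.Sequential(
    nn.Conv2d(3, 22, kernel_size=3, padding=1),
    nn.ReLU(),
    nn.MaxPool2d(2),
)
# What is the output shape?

Input shape: (6, 3, 34, 84)
  -> after Conv2d: (6, 22, 34, 84)
  -> after ReLU: (6, 22, 34, 84)
Output shape: (6, 22, 17, 42)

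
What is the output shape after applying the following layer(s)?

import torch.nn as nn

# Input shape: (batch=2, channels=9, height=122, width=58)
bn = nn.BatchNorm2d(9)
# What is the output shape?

Input shape: (2, 9, 122, 58)
Output shape: (2, 9, 122, 58)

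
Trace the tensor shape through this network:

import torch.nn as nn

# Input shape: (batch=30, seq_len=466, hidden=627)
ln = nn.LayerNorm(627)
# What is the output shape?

Input shape: (30, 466, 627)
Output shape: (30, 466, 627)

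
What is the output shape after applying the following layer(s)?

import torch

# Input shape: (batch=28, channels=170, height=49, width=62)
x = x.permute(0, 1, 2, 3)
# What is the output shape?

Input shape: (28, 170, 49, 62)
Output shape: (28, 170, 49, 62)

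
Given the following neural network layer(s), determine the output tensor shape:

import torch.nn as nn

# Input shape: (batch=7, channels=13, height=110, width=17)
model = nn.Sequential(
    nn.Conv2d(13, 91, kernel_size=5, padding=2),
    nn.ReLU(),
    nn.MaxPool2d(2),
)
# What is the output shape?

Input shape: (7, 13, 110, 17)
  -> after Conv2d: (7, 91, 110, 17)
  -> after ReLU: (7, 91, 110, 17)
Output shape: (7, 91, 55, 8)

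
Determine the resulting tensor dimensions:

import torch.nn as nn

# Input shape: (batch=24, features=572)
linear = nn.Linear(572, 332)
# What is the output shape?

Input shape: (24, 572)
Output shape: (24, 332)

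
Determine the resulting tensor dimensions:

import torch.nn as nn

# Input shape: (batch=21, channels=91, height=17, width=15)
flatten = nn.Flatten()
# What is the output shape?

Input shape: (21, 91, 17, 15)
Output shape: (21, 23205)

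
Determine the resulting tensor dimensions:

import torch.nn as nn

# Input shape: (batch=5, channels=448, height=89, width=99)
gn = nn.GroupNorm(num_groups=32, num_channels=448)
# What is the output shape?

Input shape: (5, 448, 89, 99)
Output shape: (5, 448, 89, 99)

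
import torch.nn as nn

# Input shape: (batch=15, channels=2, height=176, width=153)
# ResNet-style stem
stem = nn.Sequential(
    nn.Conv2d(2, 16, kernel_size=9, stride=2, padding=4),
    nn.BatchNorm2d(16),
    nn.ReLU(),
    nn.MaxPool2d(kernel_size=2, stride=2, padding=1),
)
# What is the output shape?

Input shape: (15, 2, 176, 153)
  -> after Conv2d 9x9 stride=2: (15, 16, 88, 77)
Output shape: (15, 16, 45, 39)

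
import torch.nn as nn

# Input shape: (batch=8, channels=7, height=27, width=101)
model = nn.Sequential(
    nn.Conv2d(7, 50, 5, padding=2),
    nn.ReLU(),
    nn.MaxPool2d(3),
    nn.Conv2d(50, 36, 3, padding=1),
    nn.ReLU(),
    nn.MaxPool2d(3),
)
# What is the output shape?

Input shape: (8, 7, 27, 101)
  -> after first Conv2d: (8, 50, 27, 101)
  -> after first MaxPool2d: (8, 50, 9, 33)
  -> after second Conv2d: (8, 36, 9, 33)
Output shape: (8, 36, 3, 11)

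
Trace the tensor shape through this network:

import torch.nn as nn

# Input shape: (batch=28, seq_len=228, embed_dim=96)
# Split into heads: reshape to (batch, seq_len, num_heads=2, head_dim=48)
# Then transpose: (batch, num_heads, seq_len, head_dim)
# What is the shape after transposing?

Input shape: (28, 228, 96)
  -> after reshape: (28, 228, 2, 48)
Output shape: (28, 2, 228, 48)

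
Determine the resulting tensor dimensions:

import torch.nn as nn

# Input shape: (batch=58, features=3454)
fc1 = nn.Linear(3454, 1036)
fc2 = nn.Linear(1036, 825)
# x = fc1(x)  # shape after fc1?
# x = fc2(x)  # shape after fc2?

Input shape: (58, 3454)
  -> after fc1: (58, 1036)
Output shape: (58, 825)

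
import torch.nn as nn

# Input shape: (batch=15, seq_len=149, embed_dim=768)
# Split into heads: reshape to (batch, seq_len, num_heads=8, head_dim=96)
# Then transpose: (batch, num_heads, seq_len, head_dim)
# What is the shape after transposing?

Input shape: (15, 149, 768)
  -> after reshape: (15, 149, 8, 96)
Output shape: (15, 8, 149, 96)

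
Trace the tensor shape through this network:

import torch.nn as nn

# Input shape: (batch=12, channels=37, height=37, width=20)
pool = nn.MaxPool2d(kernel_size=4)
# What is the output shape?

Input shape: (12, 37, 37, 20)
Output shape: (12, 37, 9, 5)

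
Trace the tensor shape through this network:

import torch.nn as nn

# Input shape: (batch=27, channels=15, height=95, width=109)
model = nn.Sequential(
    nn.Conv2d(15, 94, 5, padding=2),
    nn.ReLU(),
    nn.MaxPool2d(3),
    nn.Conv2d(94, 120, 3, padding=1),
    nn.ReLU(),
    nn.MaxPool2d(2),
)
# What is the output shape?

Input shape: (27, 15, 95, 109)
  -> after first Conv2d: (27, 94, 95, 109)
  -> after first MaxPool2d: (27, 94, 31, 36)
  -> after second Conv2d: (27, 120, 31, 36)
Output shape: (27, 120, 15, 18)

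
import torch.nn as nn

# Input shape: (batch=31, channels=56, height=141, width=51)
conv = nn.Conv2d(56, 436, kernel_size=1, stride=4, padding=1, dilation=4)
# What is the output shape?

Input shape: (31, 56, 141, 51)
Output shape: (31, 436, 36, 14)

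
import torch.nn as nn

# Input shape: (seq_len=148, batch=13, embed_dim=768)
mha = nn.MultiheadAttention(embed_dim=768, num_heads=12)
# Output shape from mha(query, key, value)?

Input shape: (148, 13, 768)
Output shape: (148, 13, 768)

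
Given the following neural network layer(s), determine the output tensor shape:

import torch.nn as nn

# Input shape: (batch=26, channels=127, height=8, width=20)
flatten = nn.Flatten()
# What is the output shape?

Input shape: (26, 127, 8, 20)
Output shape: (26, 20320)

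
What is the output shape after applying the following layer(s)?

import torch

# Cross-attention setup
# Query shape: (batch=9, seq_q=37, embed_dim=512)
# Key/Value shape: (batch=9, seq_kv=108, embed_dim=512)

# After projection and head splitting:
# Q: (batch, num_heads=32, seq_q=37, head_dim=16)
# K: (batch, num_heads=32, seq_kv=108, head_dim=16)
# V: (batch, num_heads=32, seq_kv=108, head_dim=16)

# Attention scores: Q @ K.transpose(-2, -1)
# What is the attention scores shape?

Input shape: (9, 37, 512)
Output shape: (9, 32, 37, 108)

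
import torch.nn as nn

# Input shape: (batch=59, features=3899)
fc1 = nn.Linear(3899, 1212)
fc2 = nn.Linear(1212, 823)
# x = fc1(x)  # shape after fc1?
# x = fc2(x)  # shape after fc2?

Input shape: (59, 3899)
  -> after fc1: (59, 1212)
Output shape: (59, 823)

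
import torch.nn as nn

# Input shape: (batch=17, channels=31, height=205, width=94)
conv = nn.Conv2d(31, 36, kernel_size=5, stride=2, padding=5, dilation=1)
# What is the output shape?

Input shape: (17, 31, 205, 94)
Output shape: (17, 36, 106, 50)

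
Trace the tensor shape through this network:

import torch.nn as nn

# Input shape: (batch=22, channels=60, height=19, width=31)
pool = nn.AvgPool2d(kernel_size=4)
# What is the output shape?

Input shape: (22, 60, 19, 31)
Output shape: (22, 60, 4, 7)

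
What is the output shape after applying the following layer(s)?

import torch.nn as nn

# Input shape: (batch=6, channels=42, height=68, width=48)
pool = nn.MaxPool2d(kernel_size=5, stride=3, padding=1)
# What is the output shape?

Input shape: (6, 42, 68, 48)
Output shape: (6, 42, 22, 16)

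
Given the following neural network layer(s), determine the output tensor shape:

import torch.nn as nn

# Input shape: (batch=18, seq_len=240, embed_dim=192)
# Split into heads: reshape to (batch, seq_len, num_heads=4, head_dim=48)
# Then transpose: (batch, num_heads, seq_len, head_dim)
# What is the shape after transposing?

Input shape: (18, 240, 192)
  -> after reshape: (18, 240, 4, 48)
Output shape: (18, 4, 240, 48)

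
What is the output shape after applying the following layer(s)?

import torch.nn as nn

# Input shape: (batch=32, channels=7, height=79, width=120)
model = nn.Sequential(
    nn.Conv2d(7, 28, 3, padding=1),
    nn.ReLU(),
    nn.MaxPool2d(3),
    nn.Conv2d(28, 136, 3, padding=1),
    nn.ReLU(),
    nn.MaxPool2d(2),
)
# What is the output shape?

Input shape: (32, 7, 79, 120)
  -> after first Conv2d: (32, 28, 79, 120)
  -> after first MaxPool2d: (32, 28, 26, 40)
  -> after second Conv2d: (32, 136, 26, 40)
Output shape: (32, 136, 13, 20)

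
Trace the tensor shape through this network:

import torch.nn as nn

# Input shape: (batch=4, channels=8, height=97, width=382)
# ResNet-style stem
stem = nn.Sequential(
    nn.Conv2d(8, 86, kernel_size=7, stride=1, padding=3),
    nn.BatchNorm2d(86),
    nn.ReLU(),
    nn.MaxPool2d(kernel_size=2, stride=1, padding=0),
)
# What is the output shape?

Input shape: (4, 8, 97, 382)
  -> after Conv2d 7x7 stride=1: (4, 86, 97, 382)
Output shape: (4, 86, 96, 381)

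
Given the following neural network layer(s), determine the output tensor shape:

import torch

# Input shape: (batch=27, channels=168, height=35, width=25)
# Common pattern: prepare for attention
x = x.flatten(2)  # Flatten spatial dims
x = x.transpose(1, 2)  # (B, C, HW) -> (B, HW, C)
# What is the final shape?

Input shape: (27, 168, 35, 25)
  -> after flatten(2): (27, 168, 875)
Output shape: (27, 875, 168)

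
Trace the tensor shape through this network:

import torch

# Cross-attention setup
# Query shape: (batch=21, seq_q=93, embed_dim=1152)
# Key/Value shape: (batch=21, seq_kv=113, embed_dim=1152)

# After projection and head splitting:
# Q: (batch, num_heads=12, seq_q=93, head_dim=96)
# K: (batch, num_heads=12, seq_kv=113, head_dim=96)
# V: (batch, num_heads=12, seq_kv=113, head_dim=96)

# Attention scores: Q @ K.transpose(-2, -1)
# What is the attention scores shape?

Input shape: (21, 93, 1152)
Output shape: (21, 12, 93, 113)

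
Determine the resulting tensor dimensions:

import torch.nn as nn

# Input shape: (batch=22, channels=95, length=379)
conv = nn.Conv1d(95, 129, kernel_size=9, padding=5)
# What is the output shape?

Input shape: (22, 95, 379)
Output shape: (22, 129, 381)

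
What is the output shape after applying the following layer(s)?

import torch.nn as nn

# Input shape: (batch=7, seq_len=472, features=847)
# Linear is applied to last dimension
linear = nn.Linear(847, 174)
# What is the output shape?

Input shape: (7, 472, 847)
Output shape: (7, 472, 174)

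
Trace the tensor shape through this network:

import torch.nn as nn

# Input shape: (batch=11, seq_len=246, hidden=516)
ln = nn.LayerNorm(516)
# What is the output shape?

Input shape: (11, 246, 516)
Output shape: (11, 246, 516)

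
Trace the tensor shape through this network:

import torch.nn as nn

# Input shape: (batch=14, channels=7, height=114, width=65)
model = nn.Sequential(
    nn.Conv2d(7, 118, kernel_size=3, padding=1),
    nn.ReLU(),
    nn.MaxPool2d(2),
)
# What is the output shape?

Input shape: (14, 7, 114, 65)
  -> after Conv2d: (14, 118, 114, 65)
  -> after ReLU: (14, 118, 114, 65)
Output shape: (14, 118, 57, 32)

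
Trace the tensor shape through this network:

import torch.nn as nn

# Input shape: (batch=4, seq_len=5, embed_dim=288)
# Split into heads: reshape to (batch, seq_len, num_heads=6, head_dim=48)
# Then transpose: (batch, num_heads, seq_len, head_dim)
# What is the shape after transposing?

Input shape: (4, 5, 288)
  -> after reshape: (4, 5, 6, 48)
Output shape: (4, 6, 5, 48)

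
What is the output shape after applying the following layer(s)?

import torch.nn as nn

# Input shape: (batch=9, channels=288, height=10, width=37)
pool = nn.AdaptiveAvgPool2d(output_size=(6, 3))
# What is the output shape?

Input shape: (9, 288, 10, 37)
Output shape: (9, 288, 6, 3)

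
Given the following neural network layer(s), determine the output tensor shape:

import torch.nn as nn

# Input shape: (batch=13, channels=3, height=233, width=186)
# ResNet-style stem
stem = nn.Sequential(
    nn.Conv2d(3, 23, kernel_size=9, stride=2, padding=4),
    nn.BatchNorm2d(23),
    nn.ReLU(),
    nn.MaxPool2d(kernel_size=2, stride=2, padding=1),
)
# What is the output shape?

Input shape: (13, 3, 233, 186)
  -> after Conv2d 9x9 stride=2: (13, 23, 117, 93)
Output shape: (13, 23, 59, 47)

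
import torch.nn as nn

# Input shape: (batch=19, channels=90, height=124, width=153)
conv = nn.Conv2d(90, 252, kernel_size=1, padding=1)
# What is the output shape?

Input shape: (19, 90, 124, 153)
Output shape: (19, 252, 126, 155)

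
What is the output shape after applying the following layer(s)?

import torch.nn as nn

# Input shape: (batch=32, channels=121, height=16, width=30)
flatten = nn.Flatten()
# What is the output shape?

Input shape: (32, 121, 16, 30)
Output shape: (32, 58080)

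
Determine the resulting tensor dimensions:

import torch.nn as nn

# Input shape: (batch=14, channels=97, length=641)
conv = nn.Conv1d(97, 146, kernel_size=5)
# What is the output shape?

Input shape: (14, 97, 641)
Output shape: (14, 146, 637)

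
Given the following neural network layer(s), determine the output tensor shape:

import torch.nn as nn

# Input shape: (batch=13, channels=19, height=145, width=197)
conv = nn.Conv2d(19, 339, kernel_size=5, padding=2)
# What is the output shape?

Input shape: (13, 19, 145, 197)
Output shape: (13, 339, 145, 197)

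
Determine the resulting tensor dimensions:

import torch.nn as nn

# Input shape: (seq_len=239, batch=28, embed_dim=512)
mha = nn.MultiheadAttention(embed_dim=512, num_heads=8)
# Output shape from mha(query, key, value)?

Input shape: (239, 28, 512)
Output shape: (239, 28, 512)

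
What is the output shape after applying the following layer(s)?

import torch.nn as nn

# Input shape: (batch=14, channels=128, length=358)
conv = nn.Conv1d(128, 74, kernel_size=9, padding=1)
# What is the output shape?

Input shape: (14, 128, 358)
Output shape: (14, 74, 352)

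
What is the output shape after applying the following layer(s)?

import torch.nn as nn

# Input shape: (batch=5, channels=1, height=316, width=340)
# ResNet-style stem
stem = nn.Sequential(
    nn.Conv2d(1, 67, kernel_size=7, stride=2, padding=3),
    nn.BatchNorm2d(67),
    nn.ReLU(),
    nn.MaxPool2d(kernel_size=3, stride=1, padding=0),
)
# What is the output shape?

Input shape: (5, 1, 316, 340)
  -> after Conv2d 7x7 stride=2: (5, 67, 158, 170)
Output shape: (5, 67, 156, 168)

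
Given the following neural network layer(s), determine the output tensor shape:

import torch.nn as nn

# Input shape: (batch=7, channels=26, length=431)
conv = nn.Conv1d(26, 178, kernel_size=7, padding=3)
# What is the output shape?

Input shape: (7, 26, 431)
Output shape: (7, 178, 431)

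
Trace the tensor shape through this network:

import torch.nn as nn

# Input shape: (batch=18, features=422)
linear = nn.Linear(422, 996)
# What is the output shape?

Input shape: (18, 422)
Output shape: (18, 996)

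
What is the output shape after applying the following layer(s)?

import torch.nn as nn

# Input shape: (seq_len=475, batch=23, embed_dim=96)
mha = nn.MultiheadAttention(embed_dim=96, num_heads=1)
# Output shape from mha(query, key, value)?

Input shape: (475, 23, 96)
Output shape: (475, 23, 96)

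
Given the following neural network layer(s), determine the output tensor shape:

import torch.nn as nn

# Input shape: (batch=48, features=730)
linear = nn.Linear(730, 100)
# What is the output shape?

Input shape: (48, 730)
Output shape: (48, 100)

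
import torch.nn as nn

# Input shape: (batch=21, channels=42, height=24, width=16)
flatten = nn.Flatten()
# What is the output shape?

Input shape: (21, 42, 24, 16)
Output shape: (21, 16128)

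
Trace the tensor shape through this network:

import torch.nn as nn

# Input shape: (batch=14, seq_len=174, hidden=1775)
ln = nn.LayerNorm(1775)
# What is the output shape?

Input shape: (14, 174, 1775)
Output shape: (14, 174, 1775)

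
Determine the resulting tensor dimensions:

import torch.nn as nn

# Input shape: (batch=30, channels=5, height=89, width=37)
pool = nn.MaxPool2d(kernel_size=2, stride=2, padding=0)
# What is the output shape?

Input shape: (30, 5, 89, 37)
Output shape: (30, 5, 44, 18)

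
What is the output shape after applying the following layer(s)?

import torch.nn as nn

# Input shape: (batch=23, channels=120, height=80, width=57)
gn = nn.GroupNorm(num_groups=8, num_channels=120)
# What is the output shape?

Input shape: (23, 120, 80, 57)
Output shape: (23, 120, 80, 57)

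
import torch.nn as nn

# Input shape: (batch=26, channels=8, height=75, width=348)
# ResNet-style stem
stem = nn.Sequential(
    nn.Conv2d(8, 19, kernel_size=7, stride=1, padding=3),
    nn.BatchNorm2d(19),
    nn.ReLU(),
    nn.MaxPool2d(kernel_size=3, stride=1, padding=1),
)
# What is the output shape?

Input shape: (26, 8, 75, 348)
  -> after Conv2d 7x7 stride=1: (26, 19, 75, 348)
Output shape: (26, 19, 75, 348)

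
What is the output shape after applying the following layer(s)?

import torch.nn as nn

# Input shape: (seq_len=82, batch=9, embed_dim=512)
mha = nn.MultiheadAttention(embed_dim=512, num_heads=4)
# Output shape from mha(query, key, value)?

Input shape: (82, 9, 512)
Output shape: (82, 9, 512)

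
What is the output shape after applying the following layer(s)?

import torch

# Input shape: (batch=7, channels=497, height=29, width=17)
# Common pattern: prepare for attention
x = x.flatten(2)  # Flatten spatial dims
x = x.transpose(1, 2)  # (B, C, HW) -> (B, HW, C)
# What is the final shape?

Input shape: (7, 497, 29, 17)
  -> after flatten(2): (7, 497, 493)
Output shape: (7, 493, 497)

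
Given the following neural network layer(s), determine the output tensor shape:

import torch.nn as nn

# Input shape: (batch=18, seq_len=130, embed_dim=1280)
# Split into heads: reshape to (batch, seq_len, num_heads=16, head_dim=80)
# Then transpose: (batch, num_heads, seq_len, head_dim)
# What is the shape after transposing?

Input shape: (18, 130, 1280)
  -> after reshape: (18, 130, 16, 80)
Output shape: (18, 16, 130, 80)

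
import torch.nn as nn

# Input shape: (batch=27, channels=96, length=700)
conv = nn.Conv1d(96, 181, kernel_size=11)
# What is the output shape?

Input shape: (27, 96, 700)
Output shape: (27, 181, 690)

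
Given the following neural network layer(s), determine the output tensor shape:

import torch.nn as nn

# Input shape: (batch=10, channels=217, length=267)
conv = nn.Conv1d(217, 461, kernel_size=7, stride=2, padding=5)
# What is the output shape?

Input shape: (10, 217, 267)
Output shape: (10, 461, 136)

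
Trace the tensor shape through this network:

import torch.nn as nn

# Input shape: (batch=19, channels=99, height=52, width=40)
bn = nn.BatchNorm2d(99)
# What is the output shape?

Input shape: (19, 99, 52, 40)
Output shape: (19, 99, 52, 40)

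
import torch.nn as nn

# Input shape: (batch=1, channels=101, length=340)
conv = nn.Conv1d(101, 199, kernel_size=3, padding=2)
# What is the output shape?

Input shape: (1, 101, 340)
Output shape: (1, 199, 342)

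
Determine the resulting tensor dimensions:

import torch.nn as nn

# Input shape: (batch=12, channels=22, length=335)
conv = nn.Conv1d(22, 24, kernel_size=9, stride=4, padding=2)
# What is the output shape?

Input shape: (12, 22, 335)
Output shape: (12, 24, 83)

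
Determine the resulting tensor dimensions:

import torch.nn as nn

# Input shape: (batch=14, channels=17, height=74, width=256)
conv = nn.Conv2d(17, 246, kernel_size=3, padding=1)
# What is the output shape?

Input shape: (14, 17, 74, 256)
Output shape: (14, 246, 74, 256)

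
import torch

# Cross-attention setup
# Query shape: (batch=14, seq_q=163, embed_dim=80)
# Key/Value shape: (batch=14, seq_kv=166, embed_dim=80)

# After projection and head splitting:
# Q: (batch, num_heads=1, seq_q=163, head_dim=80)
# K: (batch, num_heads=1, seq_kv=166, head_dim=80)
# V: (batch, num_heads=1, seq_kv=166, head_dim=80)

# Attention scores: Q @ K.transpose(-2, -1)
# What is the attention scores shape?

Input shape: (14, 163, 80)
Output shape: (14, 1, 163, 166)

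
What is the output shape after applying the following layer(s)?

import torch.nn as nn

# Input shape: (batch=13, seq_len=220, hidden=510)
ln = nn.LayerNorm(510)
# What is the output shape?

Input shape: (13, 220, 510)
Output shape: (13, 220, 510)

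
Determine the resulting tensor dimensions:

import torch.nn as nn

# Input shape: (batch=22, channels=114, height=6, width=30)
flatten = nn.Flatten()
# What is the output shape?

Input shape: (22, 114, 6, 30)
Output shape: (22, 20520)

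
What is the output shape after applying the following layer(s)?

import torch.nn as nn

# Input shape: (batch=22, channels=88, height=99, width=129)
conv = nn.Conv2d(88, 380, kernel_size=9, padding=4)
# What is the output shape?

Input shape: (22, 88, 99, 129)
Output shape: (22, 380, 99, 129)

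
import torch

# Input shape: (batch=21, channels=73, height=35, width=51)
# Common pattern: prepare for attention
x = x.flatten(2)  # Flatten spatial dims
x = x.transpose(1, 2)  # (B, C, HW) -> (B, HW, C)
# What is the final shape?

Input shape: (21, 73, 35, 51)
  -> after flatten(2): (21, 73, 1785)
Output shape: (21, 1785, 73)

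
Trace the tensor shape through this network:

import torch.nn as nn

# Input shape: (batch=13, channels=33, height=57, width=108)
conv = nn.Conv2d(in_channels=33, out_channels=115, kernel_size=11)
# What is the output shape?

Input shape: (13, 33, 57, 108)
Output shape: (13, 115, 47, 98)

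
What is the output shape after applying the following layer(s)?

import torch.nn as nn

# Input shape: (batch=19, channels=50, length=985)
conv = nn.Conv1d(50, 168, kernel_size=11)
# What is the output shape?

Input shape: (19, 50, 985)
Output shape: (19, 168, 975)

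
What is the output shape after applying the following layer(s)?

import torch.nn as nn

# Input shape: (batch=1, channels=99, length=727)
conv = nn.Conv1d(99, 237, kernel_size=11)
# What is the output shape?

Input shape: (1, 99, 727)
Output shape: (1, 237, 717)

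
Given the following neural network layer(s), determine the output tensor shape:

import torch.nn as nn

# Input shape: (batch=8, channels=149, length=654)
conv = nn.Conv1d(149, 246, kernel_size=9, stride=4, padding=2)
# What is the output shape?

Input shape: (8, 149, 654)
Output shape: (8, 246, 163)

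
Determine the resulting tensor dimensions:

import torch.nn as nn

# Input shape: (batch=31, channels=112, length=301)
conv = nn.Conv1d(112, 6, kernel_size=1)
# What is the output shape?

Input shape: (31, 112, 301)
Output shape: (31, 6, 301)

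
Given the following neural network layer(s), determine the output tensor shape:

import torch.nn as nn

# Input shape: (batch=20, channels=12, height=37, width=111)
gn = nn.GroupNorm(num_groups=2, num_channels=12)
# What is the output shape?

Input shape: (20, 12, 37, 111)
Output shape: (20, 12, 37, 111)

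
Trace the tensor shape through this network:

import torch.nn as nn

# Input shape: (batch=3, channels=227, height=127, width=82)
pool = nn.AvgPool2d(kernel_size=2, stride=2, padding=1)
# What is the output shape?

Input shape: (3, 227, 127, 82)
Output shape: (3, 227, 64, 42)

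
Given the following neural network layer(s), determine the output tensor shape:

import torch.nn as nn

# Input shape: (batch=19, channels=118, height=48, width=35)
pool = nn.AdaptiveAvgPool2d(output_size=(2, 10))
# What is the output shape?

Input shape: (19, 118, 48, 35)
Output shape: (19, 118, 2, 10)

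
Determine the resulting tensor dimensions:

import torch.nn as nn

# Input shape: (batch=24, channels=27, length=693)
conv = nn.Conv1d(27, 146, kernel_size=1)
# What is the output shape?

Input shape: (24, 27, 693)
Output shape: (24, 146, 693)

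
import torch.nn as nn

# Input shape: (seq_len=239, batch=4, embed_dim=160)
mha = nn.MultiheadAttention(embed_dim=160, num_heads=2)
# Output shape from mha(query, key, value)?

Input shape: (239, 4, 160)
Output shape: (239, 4, 160)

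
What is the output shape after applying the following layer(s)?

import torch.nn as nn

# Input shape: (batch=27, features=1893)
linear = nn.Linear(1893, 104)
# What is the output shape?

Input shape: (27, 1893)
Output shape: (27, 104)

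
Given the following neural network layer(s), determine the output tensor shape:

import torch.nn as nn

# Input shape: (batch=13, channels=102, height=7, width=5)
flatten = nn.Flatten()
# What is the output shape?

Input shape: (13, 102, 7, 5)
Output shape: (13, 3570)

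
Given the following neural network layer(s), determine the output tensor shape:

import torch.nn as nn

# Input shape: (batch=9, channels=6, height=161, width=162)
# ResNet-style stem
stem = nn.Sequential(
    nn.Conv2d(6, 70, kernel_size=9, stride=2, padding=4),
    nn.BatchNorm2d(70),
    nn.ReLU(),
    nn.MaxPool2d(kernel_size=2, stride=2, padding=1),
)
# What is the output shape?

Input shape: (9, 6, 161, 162)
  -> after Conv2d 9x9 stride=2: (9, 70, 81, 81)
Output shape: (9, 70, 41, 41)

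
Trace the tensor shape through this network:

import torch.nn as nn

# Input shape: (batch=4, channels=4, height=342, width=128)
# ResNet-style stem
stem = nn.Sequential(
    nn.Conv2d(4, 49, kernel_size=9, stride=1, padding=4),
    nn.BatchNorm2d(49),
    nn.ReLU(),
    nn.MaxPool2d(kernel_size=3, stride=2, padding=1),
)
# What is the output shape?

Input shape: (4, 4, 342, 128)
  -> after Conv2d 9x9 stride=1: (4, 49, 342, 128)
Output shape: (4, 49, 171, 64)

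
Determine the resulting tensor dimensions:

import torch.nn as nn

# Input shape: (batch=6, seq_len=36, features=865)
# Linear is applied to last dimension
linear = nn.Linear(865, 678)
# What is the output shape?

Input shape: (6, 36, 865)
Output shape: (6, 36, 678)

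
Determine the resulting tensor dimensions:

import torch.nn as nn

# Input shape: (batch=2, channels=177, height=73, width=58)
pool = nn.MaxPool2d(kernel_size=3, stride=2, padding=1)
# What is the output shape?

Input shape: (2, 177, 73, 58)
Output shape: (2, 177, 37, 29)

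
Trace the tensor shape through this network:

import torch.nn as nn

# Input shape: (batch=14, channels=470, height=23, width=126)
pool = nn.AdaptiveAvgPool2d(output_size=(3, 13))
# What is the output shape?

Input shape: (14, 470, 23, 126)
Output shape: (14, 470, 3, 13)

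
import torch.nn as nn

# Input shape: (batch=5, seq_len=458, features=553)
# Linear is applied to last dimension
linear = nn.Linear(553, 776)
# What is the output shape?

Input shape: (5, 458, 553)
Output shape: (5, 458, 776)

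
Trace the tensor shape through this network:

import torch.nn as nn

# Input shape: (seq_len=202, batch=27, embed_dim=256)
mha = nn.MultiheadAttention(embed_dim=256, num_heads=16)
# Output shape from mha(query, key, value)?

Input shape: (202, 27, 256)
Output shape: (202, 27, 256)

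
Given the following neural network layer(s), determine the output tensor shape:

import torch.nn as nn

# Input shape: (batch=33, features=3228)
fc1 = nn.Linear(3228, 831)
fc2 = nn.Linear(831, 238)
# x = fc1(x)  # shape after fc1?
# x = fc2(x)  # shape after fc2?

Input shape: (33, 3228)
  -> after fc1: (33, 831)
Output shape: (33, 238)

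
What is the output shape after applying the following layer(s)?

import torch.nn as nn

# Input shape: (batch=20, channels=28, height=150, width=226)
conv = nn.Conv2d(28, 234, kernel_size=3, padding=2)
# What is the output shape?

Input shape: (20, 28, 150, 226)
Output shape: (20, 234, 152, 228)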